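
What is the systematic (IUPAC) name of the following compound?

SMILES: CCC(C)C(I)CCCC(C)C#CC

Counting along the main chain through the multiple bond gives 11 carbons: the parent is undecane.
A C≡C triple bond in the chain gives the infix -yne-.
Choose the numbering such that numbering from this end puts the triple bond at C-2 rather than C-9.
With this numbering: the triple bond between C-2 and C-3; an iodo group at C-8; methyl groups at C-4 and C-9.
Prefixes are listed alphabetically: iodo, methyl.
Putting it together: 8-iodo-4,9-dimethylundec-2-yne.

8-iodo-4,9-dimethylundec-2-yne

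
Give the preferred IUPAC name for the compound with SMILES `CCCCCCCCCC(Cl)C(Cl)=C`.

Counting along the main chain through the multiple bond gives 12 carbons: the parent is dodecane.
The chain contains a C=C double bond, so the unsaturation ending is -ene.
Number the chain so that numbering from this end puts the double bond at C-1 rather than C-11.
That gives the double bond between C-1 and C-2; chloro groups at C-2 and C-3.
Assembling the pieces gives 2,3-dichlorododec-1-ene.

2,3-dichlorododec-1-ene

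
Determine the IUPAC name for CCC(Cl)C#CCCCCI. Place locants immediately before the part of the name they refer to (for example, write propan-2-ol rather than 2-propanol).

Counting along the main chain through the multiple bond gives 9 carbons: the parent is nonane.
The chain contains a C≡C triple bond, so the unsaturation ending is -yne.
The numbering direction is chosen so that numbering from this end puts the triple bond at C-4 rather than C-5.
That gives the triple bond between C-4 and C-5; a chloro group at C-3; an iodo group at C-9.
The substituents are ordered alphabetically, ignoring any di-/tri- multipliers.
Putting it together: 3-chloro-9-iodonon-4-yne.

3-chloro-9-iodonon-4-yne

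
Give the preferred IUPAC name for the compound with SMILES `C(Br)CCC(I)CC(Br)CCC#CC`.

6,11-dibromo-8-iodoundec-2-yne

Counting along the main chain through the multiple bond gives 11 carbons: the parent is undecane.
There is one C≡C triple bond, indicated by the ending -yne.
Number the chain so that numbering from this end puts the triple bond at C-2 rather than C-9.
This places the triple bond between C-2 and C-3; bromo groups at C-6 and C-11; an iodo group at C-8.
Prefixes are listed alphabetically: bromo, iodo.
Assembling the pieces gives 6,11-dibromo-8-iodoundec-2-yne.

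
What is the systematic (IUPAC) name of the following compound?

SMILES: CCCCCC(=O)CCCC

decan-5-one

Counting along the main chain through the carbonyl gives 10 carbons: the parent is decane.
The principal characteristic group is a ketone (C=O on an internal carbon), named with the suffix -one.
The numbering direction is chosen so that numbering from this end puts the carbonyl group at C-5 rather than C-6.
This places the carbonyl at C-5.
Assembling the pieces gives decan-5-one.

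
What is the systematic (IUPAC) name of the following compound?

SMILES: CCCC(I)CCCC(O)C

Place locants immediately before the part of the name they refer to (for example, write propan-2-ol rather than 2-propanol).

6-iodononan-2-ol

The longest carbon chain that includes the –OH group has 9 carbons, so the parent hydride is nonane.
The highest-priority functional group is an alcohol (–OH), so the name ends in -ol.
The numbering direction is chosen so that numbering from this end puts the hydroxyl group at C-2 rather than C-8.
This places the hydroxyl at C-2; an iodo group at C-6.
Assembling the pieces gives 6-iodononan-2-ol.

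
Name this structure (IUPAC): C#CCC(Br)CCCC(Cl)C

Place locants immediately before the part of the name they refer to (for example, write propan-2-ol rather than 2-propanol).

4-bromo-8-chloronon-1-yne

The longest carbon chain that includes the multiple bond has 9 carbons, so the parent hydride is nonane.
A C≡C triple bond in the chain gives the infix -yne-.
Choose the numbering such that numbering from this end puts the triple bond at C-1 rather than C-8.
This places the triple bond between C-1 and C-2; a bromo group at C-4; a chloro group at C-8.
Prefixes are listed alphabetically: bromo, chloro.
The name is 4-bromo-8-chloronon-1-yne.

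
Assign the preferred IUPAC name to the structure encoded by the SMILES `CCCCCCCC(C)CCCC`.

5-methyldodecane

The longest continuous carbon chain has 12 atoms, so the parent hydride is dodecane.
Choose the numbering such that the substituent locant set {5} is lower than {8} at the first point of difference.
With this numbering: a methyl group at C-5.
Assembling the pieces gives 5-methyldodecane.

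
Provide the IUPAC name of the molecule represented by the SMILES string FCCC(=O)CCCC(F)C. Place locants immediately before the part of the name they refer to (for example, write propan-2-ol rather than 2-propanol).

1,7-difluorooctan-3-one

The longest carbon chain that includes the carbonyl has 8 carbons, so the parent hydride is octane.
The principal characteristic group is a ketone (C=O on an internal carbon), named with the suffix -one.
Choose the numbering such that numbering from this end puts the carbonyl group at C-3 rather than C-6.
That gives the carbonyl at C-3; fluoro groups at C-1 and C-7.
Assembling the pieces gives 1,7-difluorooctan-3-one.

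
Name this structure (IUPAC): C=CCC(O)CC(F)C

6-fluorohept-1-en-4-ol

Counting along the main chain through the –OH group and the multiple bond gives 7 carbons: the parent is heptane.
An alcohol (–OH) is the principal characteristic group, giving the suffix -ol.
There is one C=C double bond, indicated by the ending -ene.
Choose the numbering such that numbering from this end puts the double bond at C-1 rather than C-6.
This places the hydroxyl at C-4; the double bond between C-1 and C-2; a fluoro group at C-6.
Assembling the pieces gives 6-fluorohept-1-en-4-ol.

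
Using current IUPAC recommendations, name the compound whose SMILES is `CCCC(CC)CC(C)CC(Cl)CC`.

The longest continuous carbon chain has 10 atoms, so the parent hydride is decane.
Number the chain so that the substituent locant set {3,5,7} is lower than {4,6,8} at the first point of difference.
This places a chloro group at C-3; an ethyl group at C-7; a methyl group at C-5.
Prefixes are listed alphabetically: chloro, ethyl, methyl.
Putting it together: 3-chloro-7-ethyl-5-methyldecane.

3-chloro-7-ethyl-5-methyldecane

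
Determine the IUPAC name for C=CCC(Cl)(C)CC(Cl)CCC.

4,6-dichloro-4-methylnon-1-ene

Counting along the main chain through the multiple bond gives 9 carbons: the parent is nonane.
There is one C=C double bond, indicated by the ending -ene.
The numbering direction is chosen so that numbering from this end puts the double bond at C-1 rather than C-8.
That gives the double bond between C-1 and C-2; chloro groups at C-4 and C-6; a methyl group at C-4.
Prefixes are listed alphabetically: chloro, methyl.
Putting it together: 4,6-dichloro-4-methylnon-1-ene.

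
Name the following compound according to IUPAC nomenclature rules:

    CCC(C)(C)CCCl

1-chloro-3,3-dimethylpentane

The parent chain contains 5 carbons (pentane).
Number the chain so that the substituent locant set {1,3,3} is lower than {3,3,5} at the first point of difference.
This places a chloro group at C-1; two methyl groups at C-3.
Substituent prefixes are cited in alphabetical order (multiplying prefixes like di-/tri- are ignored for ordering).
Putting it together: 1-chloro-3,3-dimethylpentane.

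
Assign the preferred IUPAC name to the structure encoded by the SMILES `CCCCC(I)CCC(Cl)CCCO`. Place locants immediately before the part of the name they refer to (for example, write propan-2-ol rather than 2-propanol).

4-chloro-7-iodoundecan-1-ol

Counting along the main chain through the –OH group gives 11 carbons: the parent is undecane.
The principal characteristic group is an alcohol (–OH), named with the suffix -ol.
Choose the numbering such that numbering from this end puts the hydroxyl group at C-1 rather than C-11.
This places the hydroxyl at C-1; a chloro group at C-4; an iodo group at C-7.
Substituent prefixes are cited in alphabetical order (multiplying prefixes like di-/tri- are ignored for ordering).
The name is 4-chloro-7-iodoundecan-1-ol.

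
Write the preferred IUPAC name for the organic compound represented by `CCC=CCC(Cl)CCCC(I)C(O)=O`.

The longest carbon chain that includes the –COOH group and the multiple bond has 11 carbons, so the parent hydride is undecane.
The highest-priority functional group is a carboxylic acid (terminal –COOH), so the name ends in -oic acid.
There is one C=C double bond, indicated by the ending -ene.
Number the chain so that the carboxylic acid carbon is C-1 by definition.
With this numbering: the double bond between C-8 and C-9; a chloro group at C-6; an iodo group at C-2.
Substituent prefixes are cited in alphabetical order (multiplying prefixes like di-/tri- are ignored for ordering).
The name is 6-chloro-2-iodoundec-8-enoic acid.

6-chloro-2-iodoundec-8-enoic acid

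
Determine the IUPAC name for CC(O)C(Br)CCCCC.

3-bromooctan-2-ol

The longest carbon chain that includes the –OH group has 8 carbons, so the parent hydride is octane.
An alcohol (–OH) is the principal characteristic group, giving the suffix -ol.
Choose the numbering such that numbering from this end puts the hydroxyl group at C-2 rather than C-7.
With this numbering: the hydroxyl at C-2; a bromo group at C-3.
Assembling the pieces gives 3-bromooctan-2-ol.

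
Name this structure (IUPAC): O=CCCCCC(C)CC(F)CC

8-fluoro-6-methyldecanal

Counting along the main chain through the –CHO group gives 10 carbons: the parent is decane.
The principal characteristic group is an aldehyde (terminal –CHO), named with the suffix -al.
Number the chain so that the aldehyde carbon is C-1 by definition.
That gives a fluoro group at C-8; a methyl group at C-6.
Substituent prefixes are cited in alphabetical order (multiplying prefixes like di-/tri- are ignored for ordering).
Putting it together: 8-fluoro-6-methyldecanal.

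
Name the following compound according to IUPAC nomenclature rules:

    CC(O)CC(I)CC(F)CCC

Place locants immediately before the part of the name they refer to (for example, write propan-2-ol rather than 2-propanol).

Counting along the main chain through the –OH group gives 9 carbons: the parent is nonane.
The highest-priority functional group is an alcohol (–OH), so the name ends in -ol.
Number the chain so that numbering from this end puts the hydroxyl group at C-2 rather than C-8.
With this numbering: the hydroxyl at C-2; a fluoro group at C-6; an iodo group at C-4.
Substituent prefixes are cited in alphabetical order (multiplying prefixes like di-/tri- are ignored for ordering).
Assembling the pieces gives 6-fluoro-4-iodononan-2-ol.

6-fluoro-4-iodononan-2-ol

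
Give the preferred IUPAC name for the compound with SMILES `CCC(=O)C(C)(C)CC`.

4,4-dimethylhexan-3-one

The longest carbon chain that includes the carbonyl has 6 carbons, so the parent hydride is hexane.
The principal characteristic group is a ketone (C=O on an internal carbon), named with the suffix -one.
Choose the numbering such that numbering from this end puts the carbonyl group at C-3 rather than C-4.
This places the carbonyl at C-3; two methyl groups at C-4.
The name is 4,4-dimethylhexan-3-one.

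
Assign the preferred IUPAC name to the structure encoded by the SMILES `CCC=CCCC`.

hept-3-ene

The longest chain bearing the multiple bond is 7 carbons long (heptane).
A C=C double bond in the chain gives the infix -ene-.
Number the chain so that numbering from this end puts the double bond at C-3 rather than C-4.
With this numbering: the double bond between C-3 and C-4.
Putting it together: hept-3-ene.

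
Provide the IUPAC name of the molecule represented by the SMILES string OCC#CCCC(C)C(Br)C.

7-bromo-6-methyloct-2-yn-1-ol

The longest carbon chain that includes the –OH group and the multiple bond has 8 carbons, so the parent hydride is octane.
The highest-priority functional group is an alcohol (–OH), so the name ends in -ol.
The chain contains a C≡C triple bond, so the unsaturation ending is -yne.
The numbering direction is chosen so that numbering from this end puts the hydroxyl group at C-1 rather than C-8.
This places the hydroxyl at C-1; the triple bond between C-2 and C-3; a bromo group at C-7; a methyl group at C-6.
The substituents are ordered alphabetically, ignoring any di-/tri- multipliers.
Putting it together: 7-bromo-6-methyloct-2-yn-1-ol.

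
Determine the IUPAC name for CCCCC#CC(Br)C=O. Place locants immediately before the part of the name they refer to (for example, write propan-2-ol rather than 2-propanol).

2-bromooct-3-ynal

The longest chain bearing the –CHO group and the multiple bond is 8 carbons long (octane).
The principal characteristic group is an aldehyde (terminal –CHO), named with the suffix -al.
There is one C≡C triple bond, indicated by the ending -yne.
Number the chain so that the aldehyde carbon is C-1 by definition.
That gives the triple bond between C-3 and C-4; a bromo group at C-2.
Assembling the pieces gives 2-bromooct-3-ynal.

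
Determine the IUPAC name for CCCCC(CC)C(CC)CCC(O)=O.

4,5-diethylnonanoic acid

The longest carbon chain that includes the –COOH group has 9 carbons, so the parent hydride is nonane.
The highest-priority functional group is a carboxylic acid (terminal –COOH), so the name ends in -oic acid.
The numbering direction is chosen so that the carboxylic acid carbon is C-1 by definition.
With this numbering: ethyl groups at C-4 and C-5.
Assembling the pieces gives 4,5-diethylnonanoic acid.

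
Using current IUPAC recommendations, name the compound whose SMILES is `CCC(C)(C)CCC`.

3,3-dimethylhexane

The longest carbon chain is 6 atoms: the parent is hexane.
Number the chain so that the substituent locant set {3,3} is lower than {4,4} at the first point of difference.
With this numbering: two methyl groups at C-3.
Putting it together: 3,3-dimethylhexane.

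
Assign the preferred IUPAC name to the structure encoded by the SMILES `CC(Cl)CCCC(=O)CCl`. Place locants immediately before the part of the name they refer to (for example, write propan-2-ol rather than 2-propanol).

1,6-dichloroheptan-2-one

Counting along the main chain through the carbonyl gives 7 carbons: the parent is heptane.
A ketone (C=O on an internal carbon) is the principal characteristic group, giving the suffix -one.
Choose the numbering such that numbering from this end puts the carbonyl group at C-2 rather than C-6.
With this numbering: the carbonyl at C-2; chloro groups at C-1 and C-6.
Assembling the pieces gives 1,6-dichloroheptan-2-one.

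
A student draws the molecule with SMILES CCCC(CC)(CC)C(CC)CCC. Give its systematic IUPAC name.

The parent chain contains 8 carbons (octane).
Number the chain so that the substituent locant set {4,4,5} is lower than {4,5,5} at the first point of difference.
With this numbering: ethyl groups at C-4 (×2) and C-5.
Assembling the pieces gives 4,4,5-triethyloctane.

4,4,5-triethyloctane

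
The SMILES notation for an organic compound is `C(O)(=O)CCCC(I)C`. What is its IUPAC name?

5-iodohexanoic acid

The longest carbon chain that includes the –COOH group has 6 carbons, so the parent hydride is hexane.
A carboxylic acid (terminal –COOH) is the principal characteristic group, giving the suffix -oic acid.
The numbering direction is chosen so that the carboxylic acid carbon is C-1 by definition.
That gives an iodo group at C-5.
The name is 5-iodohexanoic acid.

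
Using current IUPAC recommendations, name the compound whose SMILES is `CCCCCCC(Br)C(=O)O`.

The longest carbon chain that includes the –COOH group has 8 carbons, so the parent hydride is octane.
The principal characteristic group is a carboxylic acid (terminal –COOH), named with the suffix -oic acid.
Number the chain so that the carboxylic acid carbon is C-1 by definition.
That gives a bromo group at C-2.
The name is 2-bromooctanoic acid.

2-bromooctanoic acid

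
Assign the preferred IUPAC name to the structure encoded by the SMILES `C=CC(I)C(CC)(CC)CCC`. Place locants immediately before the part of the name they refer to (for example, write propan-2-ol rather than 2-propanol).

4,4-diethyl-3-iodohept-1-ene

Counting along the main chain through the multiple bond gives 7 carbons: the parent is heptane.
There is one C=C double bond, indicated by the ending -ene.
The numbering direction is chosen so that numbering from this end puts the double bond at C-1 rather than C-6.
This places the double bond between C-1 and C-2; two ethyl groups at C-4; an iodo group at C-3.
Substituent prefixes are cited in alphabetical order (multiplying prefixes like di-/tri- are ignored for ordering).
Putting it together: 4,4-diethyl-3-iodohept-1-ene.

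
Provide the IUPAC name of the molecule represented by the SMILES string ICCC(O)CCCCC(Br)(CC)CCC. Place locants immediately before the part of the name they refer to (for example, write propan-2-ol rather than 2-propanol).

8-bromo-8-ethyl-1-iodoundecan-3-ol

The longest carbon chain that includes the –OH group has 11 carbons, so the parent hydride is undecane.
The highest-priority functional group is an alcohol (–OH), so the name ends in -ol.
Number the chain so that numbering from this end puts the hydroxyl group at C-3 rather than C-9.
With this numbering: the hydroxyl at C-3; a bromo group at C-8; an ethyl group at C-8; an iodo group at C-1.
Substituent prefixes are cited in alphabetical order (multiplying prefixes like di-/tri- are ignored for ordering).
Assembling the pieces gives 8-bromo-8-ethyl-1-iodoundecan-3-ol.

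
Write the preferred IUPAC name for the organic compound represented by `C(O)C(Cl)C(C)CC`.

2-chloro-3-methylpentan-1-ol

The longest chain bearing the –OH group is 5 carbons long (pentane).
The principal characteristic group is an alcohol (–OH), named with the suffix -ol.
The numbering direction is chosen so that numbering from this end puts the hydroxyl group at C-1 rather than C-5.
That gives the hydroxyl at C-1; a chloro group at C-2; a methyl group at C-3.
The substituents are ordered alphabetically, ignoring any di-/tri- multipliers.
The name is 2-chloro-3-methylpentan-1-ol.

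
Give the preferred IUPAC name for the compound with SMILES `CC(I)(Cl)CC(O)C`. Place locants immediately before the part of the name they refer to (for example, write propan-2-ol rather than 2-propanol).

4-chloro-4-iodopentan-2-ol

Counting along the main chain through the –OH group gives 5 carbons: the parent is pentane.
An alcohol (–OH) is the principal characteristic group, giving the suffix -ol.
Choose the numbering such that numbering from this end puts the hydroxyl group at C-2 rather than C-4.
This places the hydroxyl at C-2; a chloro group at C-4; an iodo group at C-4.
The substituents are ordered alphabetically, ignoring any di-/tri- multipliers.
The name is 4-chloro-4-iodopentan-2-ol.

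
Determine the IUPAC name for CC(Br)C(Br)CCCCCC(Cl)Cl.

The longest continuous carbon chain has 9 atoms, so the parent hydride is nonane.
The numbering direction is chosen so that the substituent locant set {1,1,7,8} is lower than {2,3,9,9} at the first point of difference.
That gives bromo groups at C-7 and C-8; two chloro groups at C-1.
The substituents are ordered alphabetically, ignoring any di-/tri- multipliers.
Assembling the pieces gives 7,8-dibromo-1,1-dichlorononane.

7,8-dibromo-1,1-dichlorononane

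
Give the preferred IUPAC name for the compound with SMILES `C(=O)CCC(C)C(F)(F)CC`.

5,5-difluoro-4-methylheptanal

The longest carbon chain that includes the –CHO group has 7 carbons, so the parent hydride is heptane.
The highest-priority functional group is an aldehyde (terminal –CHO), so the name ends in -al.
Number the chain so that the aldehyde carbon is C-1 by definition.
This places two fluoro groups at C-5; a methyl group at C-4.
Substituent prefixes are cited in alphabetical order (multiplying prefixes like di-/tri- are ignored for ordering).
The name is 5,5-difluoro-4-methylheptanal.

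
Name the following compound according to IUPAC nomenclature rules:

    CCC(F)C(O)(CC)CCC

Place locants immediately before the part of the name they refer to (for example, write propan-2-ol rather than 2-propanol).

4-ethyl-3-fluoroheptan-4-ol

Counting along the main chain through the –OH group gives 7 carbons: the parent is heptane.
The highest-priority functional group is an alcohol (–OH), so the name ends in -ol.
Choose the numbering such that the substituent locant set {3,4} is lower than {4,5} at the first point of difference.
This places the hydroxyl at C-4; an ethyl group at C-4; a fluoro group at C-3.
The substituents are ordered alphabetically, ignoring any di-/tri- multipliers.
Putting it together: 4-ethyl-3-fluoroheptan-4-ol.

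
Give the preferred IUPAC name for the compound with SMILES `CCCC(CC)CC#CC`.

The longest chain bearing the multiple bond is 8 carbons long (octane).
The chain contains a C≡C triple bond, so the unsaturation ending is -yne.
Number the chain so that numbering from this end puts the triple bond at C-2 rather than C-6.
With this numbering: the triple bond between C-2 and C-3; an ethyl group at C-5.
Putting it together: 5-ethyloct-2-yne.

5-ethyloct-2-yne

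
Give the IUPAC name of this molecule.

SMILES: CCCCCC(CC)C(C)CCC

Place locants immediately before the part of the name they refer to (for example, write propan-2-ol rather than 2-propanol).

5-ethyl-4-methyldecane

The longest carbon chain is 10 atoms: the parent is decane.
Choose the numbering such that the substituent locant set {4,5} is lower than {6,7} at the first point of difference.
With this numbering: an ethyl group at C-5; a methyl group at C-4.
Prefixes are listed alphabetically: ethyl, methyl.
Putting it together: 5-ethyl-4-methyldecane.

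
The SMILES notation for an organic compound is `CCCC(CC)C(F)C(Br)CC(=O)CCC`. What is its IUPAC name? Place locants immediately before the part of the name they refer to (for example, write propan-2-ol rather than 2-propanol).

The longest carbon chain that includes the carbonyl has 11 carbons, so the parent hydride is undecane.
The principal characteristic group is a ketone (C=O on an internal carbon), named with the suffix -one.
Number the chain so that numbering from this end puts the carbonyl group at C-4 rather than C-8.
With this numbering: the carbonyl at C-4; a bromo group at C-6; an ethyl group at C-8; a fluoro group at C-7.
The substituents are ordered alphabetically, ignoring any di-/tri- multipliers.
The name is 6-bromo-8-ethyl-7-fluoroundecan-4-one.

6-bromo-8-ethyl-7-fluoroundecan-4-one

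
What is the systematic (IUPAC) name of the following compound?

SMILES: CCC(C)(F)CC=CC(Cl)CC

3-chloro-7-fluoro-7-methylnon-4-ene

The longest carbon chain that includes the multiple bond has 9 carbons, so the parent hydride is nonane.
There is one C=C double bond, indicated by the ending -ene.
Choose the numbering such that numbering from this end puts the double bond at C-4 rather than C-5.
With this numbering: the double bond between C-4 and C-5; a chloro group at C-3; a fluoro group at C-7; a methyl group at C-7.
Prefixes are listed alphabetically: chloro, fluoro, methyl.
Putting it together: 3-chloro-7-fluoro-7-methylnon-4-ene.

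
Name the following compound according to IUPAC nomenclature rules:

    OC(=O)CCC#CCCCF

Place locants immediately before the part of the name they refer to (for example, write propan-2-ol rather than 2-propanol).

The longest chain bearing the –COOH group and the multiple bond is 8 carbons long (octane).
The principal characteristic group is a carboxylic acid (terminal –COOH), named with the suffix -oic acid.
There is one C≡C triple bond, indicated by the ending -yne.
Choose the numbering such that the carboxylic acid carbon is C-1 by definition.
With this numbering: the triple bond between C-4 and C-5; a fluoro group at C-8.
Putting it together: 8-fluorooct-4-ynoic acid.

8-fluorooct-4-ynoic acid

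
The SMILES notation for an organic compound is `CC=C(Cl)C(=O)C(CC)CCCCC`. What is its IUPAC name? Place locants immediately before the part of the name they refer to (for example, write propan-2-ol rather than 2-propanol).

3-chloro-5-ethyldec-2-en-4-one

The longest carbon chain that includes the carbonyl and the multiple bond has 10 carbons, so the parent hydride is decane.
A ketone (C=O on an internal carbon) is the principal characteristic group, giving the suffix -one.
A C=C double bond in the chain gives the infix -ene-.
Number the chain so that numbering from this end puts the carbonyl group at C-4 rather than C-7.
With this numbering: the carbonyl at C-4; the double bond between C-2 and C-3; a chloro group at C-3; an ethyl group at C-5.
Substituent prefixes are cited in alphabetical order (multiplying prefixes like di-/tri- are ignored for ordering).
Putting it together: 3-chloro-5-ethyldec-2-en-4-one.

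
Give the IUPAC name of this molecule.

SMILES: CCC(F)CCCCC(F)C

2,7-difluorononane

The longest continuous carbon chain has 9 atoms, so the parent hydride is nonane.
The numbering direction is chosen so that the substituent locant set {2,7} is lower than {3,8} at the first point of difference.
This places fluoro groups at C-2 and C-7.
Putting it together: 2,7-difluorononane.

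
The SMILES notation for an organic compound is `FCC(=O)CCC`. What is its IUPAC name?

1-fluoropentan-2-one

The longest chain bearing the carbonyl is 5 carbons long (pentane).
The principal characteristic group is a ketone (C=O on an internal carbon), named with the suffix -one.
Number the chain so that numbering from this end puts the carbonyl group at C-2 rather than C-4.
With this numbering: the carbonyl at C-2; a fluoro group at C-1.
Assembling the pieces gives 1-fluoropentan-2-one.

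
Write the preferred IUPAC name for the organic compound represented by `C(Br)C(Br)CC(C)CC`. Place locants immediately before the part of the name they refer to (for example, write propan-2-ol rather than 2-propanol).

The longest carbon chain is 6 atoms: the parent is hexane.
Number the chain so that the substituent locant set {1,2,4} is lower than {3,5,6} at the first point of difference.
With this numbering: bromo groups at C-1 and C-2; a methyl group at C-4.
Substituent prefixes are cited in alphabetical order (multiplying prefixes like di-/tri- are ignored for ordering).
The name is 1,2-dibromo-4-methylhexane.

1,2-dibromo-4-methylhexane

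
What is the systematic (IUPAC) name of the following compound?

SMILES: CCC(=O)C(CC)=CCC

Counting along the main chain through the carbonyl and the multiple bond gives 7 carbons: the parent is heptane.
The highest-priority functional group is a ketone (C=O on an internal carbon), so the name ends in -one.
The chain contains a C=C double bond, so the unsaturation ending is -ene.
Choose the numbering such that numbering from this end puts the carbonyl group at C-3 rather than C-5.
This places the carbonyl at C-3; the double bond between C-4 and C-5; an ethyl group at C-4.
Putting it together: 4-ethylhept-4-en-3-one.

4-ethylhept-4-en-3-one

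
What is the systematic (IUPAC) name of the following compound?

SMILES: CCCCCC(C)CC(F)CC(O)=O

The longest carbon chain that includes the –COOH group has 10 carbons, so the parent hydride is decane.
A carboxylic acid (terminal –COOH) is the principal characteristic group, giving the suffix -oic acid.
Number the chain so that the carboxylic acid carbon is C-1 by definition.
With this numbering: a fluoro group at C-3; a methyl group at C-5.
Substituent prefixes are cited in alphabetical order (multiplying prefixes like di-/tri- are ignored for ordering).
Assembling the pieces gives 3-fluoro-5-methyldecanoic acid.

3-fluoro-5-methyldecanoic acid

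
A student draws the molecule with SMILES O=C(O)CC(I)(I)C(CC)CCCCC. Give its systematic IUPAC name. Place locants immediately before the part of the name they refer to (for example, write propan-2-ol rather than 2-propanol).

4-ethyl-3,3-diiodononanoic acid

Counting along the main chain through the –COOH group gives 9 carbons: the parent is nonane.
The highest-priority functional group is a carboxylic acid (terminal –COOH), so the name ends in -oic acid.
Number the chain so that the carboxylic acid carbon is C-1 by definition.
With this numbering: an ethyl group at C-4; two iodo groups at C-3.
Substituent prefixes are cited in alphabetical order (multiplying prefixes like di-/tri- are ignored for ordering).
Assembling the pieces gives 4-ethyl-3,3-diiodononanoic acid.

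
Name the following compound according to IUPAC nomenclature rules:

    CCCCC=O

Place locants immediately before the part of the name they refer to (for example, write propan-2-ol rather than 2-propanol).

The longest carbon chain that includes the –CHO group has 5 carbons, so the parent hydride is pentane.
The highest-priority functional group is an aldehyde (terminal –CHO), so the name ends in -al.
The numbering direction is chosen so that the aldehyde carbon is C-1 by definition.
Putting it together: pentanal.

pentanal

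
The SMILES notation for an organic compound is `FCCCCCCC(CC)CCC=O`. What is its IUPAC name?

Counting along the main chain through the –CHO group gives 10 carbons: the parent is decane.
The highest-priority functional group is an aldehyde (terminal –CHO), so the name ends in -al.
Choose the numbering such that the aldehyde carbon is C-1 by definition.
This places an ethyl group at C-4; a fluoro group at C-10.
Prefixes are listed alphabetically: ethyl, fluoro.
Putting it together: 4-ethyl-10-fluorodecanal.

4-ethyl-10-fluorodecanal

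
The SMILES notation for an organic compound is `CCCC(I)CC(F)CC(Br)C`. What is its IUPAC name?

2-bromo-4-fluoro-6-iodononane

The longest carbon chain is 9 atoms: the parent is nonane.
Number the chain so that the substituent locant set {2,4,6} is lower than {4,6,8} at the first point of difference.
That gives a bromo group at C-2; a fluoro group at C-4; an iodo group at C-6.
The substituents are ordered alphabetically, ignoring any di-/tri- multipliers.
Assembling the pieces gives 2-bromo-4-fluoro-6-iodononane.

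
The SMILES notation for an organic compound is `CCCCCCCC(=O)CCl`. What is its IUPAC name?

The longest carbon chain that includes the carbonyl has 9 carbons, so the parent hydride is nonane.
A ketone (C=O on an internal carbon) is the principal characteristic group, giving the suffix -one.
The numbering direction is chosen so that numbering from this end puts the carbonyl group at C-2 rather than C-8.
That gives the carbonyl at C-2; a chloro group at C-1.
Putting it together: 1-chlorononan-2-one.

1-chlorononan-2-one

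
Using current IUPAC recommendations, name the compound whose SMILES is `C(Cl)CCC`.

1-chlorobutane

The parent chain contains 4 carbons (butane).
Number the chain so that the substituent locant set {1} is lower than {4} at the first point of difference.
That gives a chloro group at C-1.
Putting it together: 1-chlorobutane.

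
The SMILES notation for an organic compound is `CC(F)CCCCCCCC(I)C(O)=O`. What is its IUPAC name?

10-fluoro-2-iodoundecanoic acid

The longest chain bearing the –COOH group is 11 carbons long (undecane).
The principal characteristic group is a carboxylic acid (terminal –COOH), named with the suffix -oic acid.
Choose the numbering such that the carboxylic acid carbon is C-1 by definition.
That gives a fluoro group at C-10; an iodo group at C-2.
Substituent prefixes are cited in alphabetical order (multiplying prefixes like di-/tri- are ignored for ordering).
Assembling the pieces gives 10-fluoro-2-iodoundecanoic acid.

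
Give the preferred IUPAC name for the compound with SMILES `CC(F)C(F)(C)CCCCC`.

2,3-difluoro-3-methyloctane

The parent chain contains 8 carbons (octane).
Number the chain so that the substituent locant set {2,3,3} is lower than {6,6,7} at the first point of difference.
That gives fluoro groups at C-2 and C-3; a methyl group at C-3.
Prefixes are listed alphabetically: fluoro, methyl.
Putting it together: 2,3-difluoro-3-methyloctane.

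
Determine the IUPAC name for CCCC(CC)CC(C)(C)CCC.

6-ethyl-4,4-dimethylnonane

The longest continuous carbon chain has 9 atoms, so the parent hydride is nonane.
The numbering direction is chosen so that the substituent locant set {4,4,6} is lower than {4,6,6} at the first point of difference.
With this numbering: an ethyl group at C-6; two methyl groups at C-4.
Substituent prefixes are cited in alphabetical order (multiplying prefixes like di-/tri- are ignored for ordering).
The name is 6-ethyl-4,4-dimethylnonane.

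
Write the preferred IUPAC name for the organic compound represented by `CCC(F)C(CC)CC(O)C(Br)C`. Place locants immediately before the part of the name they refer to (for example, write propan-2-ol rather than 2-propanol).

The longest carbon chain that includes the –OH group has 8 carbons, so the parent hydride is octane.
The principal characteristic group is an alcohol (–OH), named with the suffix -ol.
Choose the numbering such that numbering from this end puts the hydroxyl group at C-3 rather than C-6.
That gives the hydroxyl at C-3; a bromo group at C-2; an ethyl group at C-5; a fluoro group at C-6.
Prefixes are listed alphabetically: bromo, ethyl, fluoro.
The name is 2-bromo-5-ethyl-6-fluorooctan-3-ol.

2-bromo-5-ethyl-6-fluorooctan-3-ol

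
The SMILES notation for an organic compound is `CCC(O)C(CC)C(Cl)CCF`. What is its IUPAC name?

Counting along the main chain through the –OH group gives 7 carbons: the parent is heptane.
The highest-priority functional group is an alcohol (–OH), so the name ends in -ol.
Number the chain so that numbering from this end puts the hydroxyl group at C-3 rather than C-5.
This places the hydroxyl at C-3; a chloro group at C-5; an ethyl group at C-4; a fluoro group at C-7.
Prefixes are listed alphabetically: chloro, ethyl, fluoro.
The name is 5-chloro-4-ethyl-7-fluoroheptan-3-ol.

5-chloro-4-ethyl-7-fluoroheptan-3-ol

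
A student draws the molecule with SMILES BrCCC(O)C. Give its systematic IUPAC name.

Counting along the main chain through the –OH group gives 4 carbons: the parent is butane.
An alcohol (–OH) is the principal characteristic group, giving the suffix -ol.
Number the chain so that numbering from this end puts the hydroxyl group at C-2 rather than C-3.
With this numbering: the hydroxyl at C-2; a bromo group at C-4.
Assembling the pieces gives 4-bromobutan-2-ol.

4-bromobutan-2-ol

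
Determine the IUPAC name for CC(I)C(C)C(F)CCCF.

The longest continuous carbon chain has 7 atoms, so the parent hydride is heptane.
Number the chain so that the substituent locant set {1,4,5,6} is lower than {2,3,4,7} at the first point of difference.
This places fluoro groups at C-1 and C-4; an iodo group at C-6; a methyl group at C-5.
The substituents are ordered alphabetically, ignoring any di-/tri- multipliers.
Assembling the pieces gives 1,4-difluoro-6-iodo-5-methylheptane.

1,4-difluoro-6-iodo-5-methylheptane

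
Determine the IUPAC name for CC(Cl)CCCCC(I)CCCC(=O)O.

The longest carbon chain that includes the –COOH group has 11 carbons, so the parent hydride is undecane.
The highest-priority functional group is a carboxylic acid (terminal –COOH), so the name ends in -oic acid.
The numbering direction is chosen so that the carboxylic acid carbon is C-1 by definition.
With this numbering: a chloro group at C-10; an iodo group at C-5.
Prefixes are listed alphabetically: chloro, iodo.
The name is 10-chloro-5-iodoundecanoic acid.

10-chloro-5-iodoundecanoic acid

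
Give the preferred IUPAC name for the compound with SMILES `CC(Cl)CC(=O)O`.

Counting along the main chain through the –COOH group gives 4 carbons: the parent is butane.
A carboxylic acid (terminal –COOH) is the principal characteristic group, giving the suffix -oic acid.
The numbering direction is chosen so that the carboxylic acid carbon is C-1 by definition.
With this numbering: a chloro group at C-3.
Putting it together: 3-chlorobutanoic acid.

3-chlorobutanoic acid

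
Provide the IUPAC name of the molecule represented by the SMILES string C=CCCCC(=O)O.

The longest carbon chain that includes the –COOH group and the multiple bond has 6 carbons, so the parent hydride is hexane.
The principal characteristic group is a carboxylic acid (terminal –COOH), named with the suffix -oic acid.
The chain contains a C=C double bond, so the unsaturation ending is -ene.
The numbering direction is chosen so that the carboxylic acid carbon is C-1 by definition.
This places the double bond between C-5 and C-6.
Putting it together: hex-5-enoic acid.

hex-5-enoic acid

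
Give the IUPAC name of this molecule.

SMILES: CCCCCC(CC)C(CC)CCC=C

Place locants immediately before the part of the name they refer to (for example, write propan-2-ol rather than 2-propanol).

The longest carbon chain that includes the multiple bond has 11 carbons, so the parent hydride is undecane.
The chain contains a C=C double bond, so the unsaturation ending is -ene.
Choose the numbering such that numbering from this end puts the double bond at C-1 rather than C-10.
That gives the double bond between C-1 and C-2; ethyl groups at C-5 and C-6.
Assembling the pieces gives 5,6-diethylundec-1-ene.

5,6-diethylundec-1-ene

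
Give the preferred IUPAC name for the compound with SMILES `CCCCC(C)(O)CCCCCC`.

5-methylundecan-5-ol

The longest carbon chain that includes the –OH group has 11 carbons, so the parent hydride is undecane.
An alcohol (–OH) is the principal characteristic group, giving the suffix -ol.
Number the chain so that numbering from this end puts the hydroxyl group at C-5 rather than C-7.
With this numbering: the hydroxyl at C-5; a methyl group at C-5.
Assembling the pieces gives 5-methylundecan-5-ol.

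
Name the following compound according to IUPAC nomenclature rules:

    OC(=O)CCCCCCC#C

non-8-ynoic acid

The longest carbon chain that includes the –COOH group and the multiple bond has 9 carbons, so the parent hydride is nonane.
The principal characteristic group is a carboxylic acid (terminal –COOH), named with the suffix -oic acid.
A C≡C triple bond in the chain gives the infix -yne-.
Choose the numbering such that the carboxylic acid carbon is C-1 by definition.
With this numbering: the triple bond between C-8 and C-9.
The name is non-8-ynoic acid.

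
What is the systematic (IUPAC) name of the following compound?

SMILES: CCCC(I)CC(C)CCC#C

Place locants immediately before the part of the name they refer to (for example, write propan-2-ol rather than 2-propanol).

The longest carbon chain that includes the multiple bond has 10 carbons, so the parent hydride is decane.
There is one C≡C triple bond, indicated by the ending -yne.
Number the chain so that numbering from this end puts the triple bond at C-1 rather than C-9.
With this numbering: the triple bond between C-1 and C-2; an iodo group at C-7; a methyl group at C-5.
The substituents are ordered alphabetically, ignoring any di-/tri- multipliers.
Putting it together: 7-iodo-5-methyldec-1-yne.

7-iodo-5-methyldec-1-yne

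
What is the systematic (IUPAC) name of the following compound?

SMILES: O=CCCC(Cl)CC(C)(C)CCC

4-chloro-6,6-dimethylnonanal

Counting along the main chain through the –CHO group gives 9 carbons: the parent is nonane.
The highest-priority functional group is an aldehyde (terminal –CHO), so the name ends in -al.
The numbering direction is chosen so that the aldehyde carbon is C-1 by definition.
This places a chloro group at C-4; two methyl groups at C-6.
Prefixes are listed alphabetically: chloro, methyl.
Putting it together: 4-chloro-6,6-dimethylnonanal.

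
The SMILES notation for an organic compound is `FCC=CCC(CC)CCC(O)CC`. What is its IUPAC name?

The longest chain bearing the –OH group and the multiple bond is 10 carbons long (decane).
An alcohol (–OH) is the principal characteristic group, giving the suffix -ol.
The chain contains a C=C double bond, so the unsaturation ending is -ene.
Number the chain so that numbering from this end puts the hydroxyl group at C-3 rather than C-8.
With this numbering: the hydroxyl at C-3; the double bond between C-8 and C-9; an ethyl group at C-6; a fluoro group at C-10.
The substituents are ordered alphabetically, ignoring any di-/tri- multipliers.
Putting it together: 6-ethyl-10-fluorodec-8-en-3-ol.

6-ethyl-10-fluorodec-8-en-3-ol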